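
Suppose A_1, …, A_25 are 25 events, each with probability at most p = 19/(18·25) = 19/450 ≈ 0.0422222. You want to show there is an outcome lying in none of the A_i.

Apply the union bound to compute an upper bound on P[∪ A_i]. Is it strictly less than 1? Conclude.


Union bound: P[∪_{i=1}^{25} A_i] ≤ Σ_i P[A_i] ≤ 25·p = 25·(19/450) = 19/18.
Numerically: 19/18 ≈ 1.0555556.
Is 19/18 < 1? NO.
Since the bound 19/18 is ≥ 1, the union bound is uninformative here; it does NOT by itself certify existence.

25·p = 19/18 ≈ 1.0555556; existence NOT certified by the union bound.


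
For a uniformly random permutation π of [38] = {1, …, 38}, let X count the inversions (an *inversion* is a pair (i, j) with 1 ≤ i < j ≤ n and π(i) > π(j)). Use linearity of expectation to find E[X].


Write X = Σ X_I over the C(38, 2) = 703 pairs i < j, with X_I the indicator of one inversion.
There are 703 indicators.
For each fixed pair i < j, the values π(i) and π(j) are two distinct elements of {1, …, 38} in uniformly random order; by symmetry P[π(i) > π(j)] = 1/2.
By linearity: E[X] = 703 · (1/2) = C(38, 2) · (1/2) = 703/2 = 703/2 ≈ 351.50000.

E[X] = 703/2 = 351.50000.


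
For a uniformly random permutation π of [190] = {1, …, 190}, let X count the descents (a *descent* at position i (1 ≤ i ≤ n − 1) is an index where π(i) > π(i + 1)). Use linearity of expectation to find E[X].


Write X = Σ X_I over i = 1, …, 189, with X_I the indicator of one descent.
There are 189 indicators.
For each fixed i, the pair (π(i), π(i+1)) is a uniformly random ordered pair of distinct values from {1, …, 190}; by symmetry P[π(i) > π(i+1)] = 1/2.
By linearity: E[X] = 189 · (1/2) = (190 − 1) · (1/2) = 189/2 ≈ 94.500.

E[X] = 189/2 = 94.500.


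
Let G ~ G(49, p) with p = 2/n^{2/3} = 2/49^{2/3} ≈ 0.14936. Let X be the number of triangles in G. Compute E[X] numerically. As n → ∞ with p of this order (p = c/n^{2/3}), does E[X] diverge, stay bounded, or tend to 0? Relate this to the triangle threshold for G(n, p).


Number of potential triangles: C(49, 3) = 18424.
Each occurs with probability p³ ≈ (0.14936)³ ≈ 3.3319450e-03.
By linearity: E[X] = C(49, 3)·p³ ≈ 18424 · 3.3319450e-03 ≈ 61.38776.
Since α = 2/3 < 1, p = c/n^{2/3} ≫ 1/n is above the triangle threshold p ~ 1/n. Asymptotically E[X] ~ (c³/6)·n^{3(1−α)} = (2³/6)·n^{1} → ∞; triangles are abundant w.h.p.

E[X] ≈ 61.38776; in regime p = Θ(1/n^{2/3}) E[X] diverges (above the triangle threshold p ~ 1/n).


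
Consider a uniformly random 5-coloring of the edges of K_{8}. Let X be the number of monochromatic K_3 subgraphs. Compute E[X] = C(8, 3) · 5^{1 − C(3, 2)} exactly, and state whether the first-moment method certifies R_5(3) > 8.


E[X] = C(8, 3) · 5^{1 − 3} = 56 · 5^{−2} = 56/25.
As a reduced fraction: E[X] = 56/25 ≈ 2.24000.
Is E[X] < 1? NO.
Since E[X] ≥ 1, the first-moment bound is inconclusive at n = 8; it does NOT by itself certify R_5(3) > 8.

E[X] = 56/25 ≈ 2.24000; E[X] ≥ 1; first-moment method inconclusive here.


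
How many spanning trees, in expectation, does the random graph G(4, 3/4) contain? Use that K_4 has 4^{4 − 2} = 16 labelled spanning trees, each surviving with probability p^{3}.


K_4 has 4^{4 − 2} = 16 labelled spanning trees.
For each such spanning tree H, let X_H = 1 if all 3 edges of H are present in G. Then P[X_H = 1] = p^{3} = (3/4)^{3} = 27/64.
By linearity: E[X] = Σ_H E[X_H] = 16 · p^{3} = 16 · 27/64 = 27/4.
Numerically: E[X] ≈ 6.75.

E[X] = 16 · (3/4)^{3} = 27/4 ≈ 6.75.


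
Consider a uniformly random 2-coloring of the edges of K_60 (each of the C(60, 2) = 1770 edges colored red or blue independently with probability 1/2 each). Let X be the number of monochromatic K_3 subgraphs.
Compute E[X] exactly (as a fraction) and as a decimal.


Let X = Σ_S X_S over the C(60, 3) = 34220 subsets S of size 3, where X_S = 1 if the K_3 on S is monochromatic.
For a fixed S, the K_3 on S has C(3, 2) = 3 edges. P[all 3 edges red] = (1/2)^3, and likewise for blue, so P[monochromatic] = 2·(1/2)^3 = 2^{1 − 3} = 1/4.
Summing: E[X] = C(60, 3) · 2^{1 − 3} = 34220 · 1/4 = 8555.
Numerically: E[X] ≈ 8555.000.

E[X] = C(60,3)·2^(1−C(3,2)) = 8555 ≈ 8555.000.


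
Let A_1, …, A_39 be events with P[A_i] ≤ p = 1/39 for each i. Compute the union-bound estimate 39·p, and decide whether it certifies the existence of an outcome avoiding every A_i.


Union bound: P[∪_{i=1}^{39} A_i] ≤ Σ_i P[A_i] ≤ 39·p = 39·(1/39) = 1.
Numerically: 1 ≈ 1.000000.
Is 1 < 1? NO.
Since the bound 1 is ≥ 1, the union bound is uninformative here; it does NOT by itself certify existence.

39·p = 1 ≈ 1.000000; existence NOT certified by the union bound.


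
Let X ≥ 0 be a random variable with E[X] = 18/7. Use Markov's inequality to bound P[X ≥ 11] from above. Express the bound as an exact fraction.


μ = E[X] = 18/7, a = 11.
Markov: P[X ≥ 11] ≤ μ/a = (18/7)/11 = 18/77.
Numerically: ≈ 0.233766.
(Since a = 11 > μ = 2.571429, the bound 18/77 is < 1 and informative.)

P[X ≥ 11] ≤ 18/77 ≈ 0.233766.


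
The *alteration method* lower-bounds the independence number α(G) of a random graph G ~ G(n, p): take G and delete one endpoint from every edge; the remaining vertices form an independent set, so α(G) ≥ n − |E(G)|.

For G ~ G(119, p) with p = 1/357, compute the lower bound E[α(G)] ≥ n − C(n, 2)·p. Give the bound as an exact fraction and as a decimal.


E[|E(G)|] = C(119, 2)·p = 7021 · (1/357) = 59/3.
E[α(G)] ≥ n − E[|E(G)|] = 119 − 59/3 = 298/3.
Numerically: ≈ 99.33333.
(This is only a lower bound; the true E[α(G)] may be larger.)

E[α(G)] ≥ 298/3 ≈ 99.33333.


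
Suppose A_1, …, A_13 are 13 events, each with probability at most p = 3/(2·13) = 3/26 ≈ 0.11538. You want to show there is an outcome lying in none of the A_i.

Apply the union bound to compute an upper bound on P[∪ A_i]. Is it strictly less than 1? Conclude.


Union bound: P[∪_{i=1}^{13} A_i] ≤ Σ_i P[A_i] ≤ 13·p = 13·(3/26) = 3/2.
Numerically: 3/2 ≈ 1.50000.
Is 3/2 < 1? NO.
Since the bound 3/2 is ≥ 1, the union bound is uninformative here; it does NOT by itself certify existence.

13·p = 3/2 ≈ 1.50000; existence NOT certified by the union bound.


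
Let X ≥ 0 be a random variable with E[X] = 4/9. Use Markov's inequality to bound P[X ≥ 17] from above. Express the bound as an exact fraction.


μ = E[X] = 4/9, a = 17.
Markov: P[X ≥ 17] ≤ μ/a = (4/9)/17 = 4/153.
Numerically: ≈ 0.026144.
(Since a = 17 > μ = 0.444444, the bound 4/153 is < 1 and informative.)

P[X ≥ 17] ≤ 4/153 ≈ 0.026144.


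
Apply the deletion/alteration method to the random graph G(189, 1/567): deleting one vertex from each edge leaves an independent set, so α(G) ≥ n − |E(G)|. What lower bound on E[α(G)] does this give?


E[|E(G)|] = C(189, 2)·p = 17766 · (1/567) = 94/3.
E[α(G)] ≥ n − E[|E(G)|] = 189 − 94/3 = 473/3.
Numerically: ≈ 157.666667.
(This is only a lower bound; the true E[α(G)] may be larger.)

E[α(G)] ≥ 473/3 ≈ 157.666667.


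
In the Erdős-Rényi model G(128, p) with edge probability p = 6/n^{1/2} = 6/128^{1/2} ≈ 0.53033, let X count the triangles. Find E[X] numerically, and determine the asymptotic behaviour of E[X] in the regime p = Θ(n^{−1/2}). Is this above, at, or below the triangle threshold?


Number of potential triangles: C(128, 3) = 341376.
Each occurs with probability p³ ≈ (0.53033)³ ≈ 1.49155337e-01.
By linearity: E[X] = C(128, 3)·p³ ≈ 341376 · 1.49155337e-01 ≈ 50918.052206.
Since α = 1/2 < 1, p = c/n^{1/2} ≫ 1/n is above the triangle threshold p ~ 1/n. Asymptotically E[X] ~ (c³/6)·n^{3(1−α)} = (6³/6)·n^{1.5} → ∞; triangles are abundant w.h.p.

E[X] ≈ 50918.052206; in regime p = Θ(1/n^{1/2}) E[X] diverges (above the triangle threshold p ~ 1/n).


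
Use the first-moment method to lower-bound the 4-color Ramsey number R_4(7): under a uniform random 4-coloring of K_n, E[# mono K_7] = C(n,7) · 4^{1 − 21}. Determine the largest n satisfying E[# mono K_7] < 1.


We need C(n, 7) · 4^{1 − 21} < 1, i.e. C(n, 7) < 4^{21 − 1} = 1099511627776.
Check values of n near the boundary:
  n = 177: C(177, 7) = 957664425960; 957664425960 < 1099511627776? YES
  n = 178: C(178, 7) = 996867063280; 996867063280 < 1099511627776? YES
  n = 179: C(179, 7) = 1037437234460; 1037437234460 < 1099511627776? YES
  n = 180: C(180, 7) = 1079414463600; 1079414463600 < 1099511627776? YES
  n = 181: C(181, 7) = 1122839183400; 1122839183400 < 1099511627776? NO
  n = 182: C(182, 7) = 1167752750736; 1167752750736 < 1099511627776? NO
  n = 183: C(183, 7) = 1214197462413; 1214197462413 < 1099511627776? NO
The largest n with C(n, 7) < 1099511627776 is n = 180 (where E[X] = 67463403975/68719476736 ≈ 0.981722). Hence R_4(7) > 180, i.e. R_4(7) ≥ 181.

Largest n = 180; hence R_4(7) > 180.


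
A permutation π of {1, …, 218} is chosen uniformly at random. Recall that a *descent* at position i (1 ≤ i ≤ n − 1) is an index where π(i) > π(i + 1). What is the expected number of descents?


Write X = Σ X_I over i = 1, …, 217, with X_I the indicator of one descent.
There are 217 indicators.
For each fixed i, the pair (π(i), π(i+1)) is a uniformly random ordered pair of distinct values from {1, …, 218}; by symmetry P[π(i) > π(i+1)] = 1/2.
By linearity: E[X] = 217 · (1/2) = (218 − 1) · (1/2) = 217/2 ≈ 108.5000.

E[X] = 217/2 = 108.5000.


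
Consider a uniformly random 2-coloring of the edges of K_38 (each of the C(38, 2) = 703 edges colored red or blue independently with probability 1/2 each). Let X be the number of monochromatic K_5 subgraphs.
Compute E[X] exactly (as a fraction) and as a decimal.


Let X = Σ_S X_S over the C(38, 5) = 501942 subsets S of size 5, where X_S = 1 if the K_5 on S is monochromatic.
For a fixed S, the K_5 on S has C(5, 2) = 10 edges. P[all 10 edges red] = (1/2)^10, and likewise for blue, so P[monochromatic] = 2·(1/2)^10 = 2^{1 − 10} = 1/512.
By linearity: E[X] = C(38, 5) · 2^{1 − 10} = 501942 · 1/512 = 250971/256.
Numerically: E[X] ≈ 980.3555.

E[X] = C(38,5)·2^(1−C(5,2)) = 250971/256 ≈ 980.3555.


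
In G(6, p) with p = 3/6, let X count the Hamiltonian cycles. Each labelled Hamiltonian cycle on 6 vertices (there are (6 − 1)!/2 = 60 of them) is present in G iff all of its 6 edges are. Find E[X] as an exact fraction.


K_6 has (6 − 1)!/2 = 60 labelled Hamiltonian cycles.
For each such Hamiltonian cycle H, let X_H = 1 if all 6 edges of H are present in G. Then P[X_H = 1] = p^{6} = (1/2)^{6} = 1/64.
Summing the indicators: E[X] = Σ_H E[X_H] = 60 · p^{6} = 60 · 1/64 = 15/16.
Numerically: E[X] ≈ 0.9375.

E[X] = 60 · (1/2)^{6} = 15/16 ≈ 0.9375.


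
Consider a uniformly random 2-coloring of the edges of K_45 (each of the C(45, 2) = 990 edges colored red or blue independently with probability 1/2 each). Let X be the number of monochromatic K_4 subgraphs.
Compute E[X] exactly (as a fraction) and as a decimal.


Let X = Σ_S X_S over the C(45, 4) = 148995 subsets S of size 4, where X_S = 1 if the K_4 on S is monochromatic.
For a fixed S, the K_4 on S has C(4, 2) = 6 edges. P[all 6 edges red] = (1/2)^6, and likewise for blue, so P[monochromatic] = 2·(1/2)^6 = 2^{1 − 6} = 1/32.
Summing: E[X] = C(45, 4) · 2^{1 − 6} = 148995 · 1/32 = 148995/32.
Numerically: E[X] ≈ 4656.0938.

E[X] = C(45,4)·2^(1−C(4,2)) = 148995/32 ≈ 4656.0938.


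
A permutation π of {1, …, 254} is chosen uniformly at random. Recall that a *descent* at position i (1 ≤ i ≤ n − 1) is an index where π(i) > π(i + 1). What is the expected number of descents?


Write X = Σ X_I over i = 1, …, 253, with X_I the indicator of one descent.
There are 253 indicators.
For each fixed i, the pair (π(i), π(i+1)) is a uniformly random ordered pair of distinct values from {1, …, 254}; by symmetry P[π(i) > π(i+1)] = 1/2.
By linearity: E[X] = 253 · (1/2) = (254 − 1) · (1/2) = 253/2 ≈ 126.500.

E[X] = 253/2 = 126.500.


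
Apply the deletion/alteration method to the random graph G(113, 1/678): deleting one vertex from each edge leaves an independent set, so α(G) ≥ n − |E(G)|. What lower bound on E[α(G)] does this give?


E[|E(G)|] = C(113, 2)·p = 6328 · (1/678) = 28/3.
E[α(G)] ≥ n − E[|E(G)|] = 113 − 28/3 = 311/3.
Numerically: ≈ 103.6667.
(This is only a lower bound; the true E[α(G)] may be larger.)

E[α(G)] ≥ 311/3 ≈ 103.6667.


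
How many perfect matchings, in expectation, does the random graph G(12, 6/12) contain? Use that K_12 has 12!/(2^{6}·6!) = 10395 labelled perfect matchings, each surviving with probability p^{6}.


K_12 has 12!/(2^{6}·6!) = 10395 labelled perfect matchings.
For each such perfect matching H, let X_H = 1 if all 6 edges of H are present in G. Then P[X_H = 1] = p^{6} = (1/2)^{6} = 1/64.
By linearity: E[X] = Σ_H E[X_H] = 10395 · p^{6} = 10395 · 1/64 = 10395/64.
Numerically: E[X] ≈ 162.

E[X] = 10395 · (1/2)^{6} = 10395/64 ≈ 162.


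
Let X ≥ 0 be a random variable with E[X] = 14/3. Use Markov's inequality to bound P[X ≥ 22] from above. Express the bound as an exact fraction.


μ = E[X] = 14/3, a = 22.
Markov: P[X ≥ 22] ≤ μ/a = (14/3)/22 = 7/33.
Numerically: ≈ 0.2121.
(Since a = 22 > μ = 4.6667, the bound 7/33 is < 1 and informative.)

P[X ≥ 22] ≤ 7/33 ≈ 0.2121.


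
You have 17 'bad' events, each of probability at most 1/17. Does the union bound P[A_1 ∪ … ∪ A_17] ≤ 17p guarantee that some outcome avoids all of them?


Union bound: P[∪_{i=1}^{17} A_i] ≤ Σ_i P[A_i] ≤ 17·p = 17·(1/17) = 1.
Numerically: 1 ≈ 1.0000000.
Is 1 < 1? NO.
Since the bound 1 is ≥ 1, the union bound is uninformative here; it does NOT by itself certify existence.

17·p = 1 ≈ 1.0000000; existence NOT certified by the union bound.


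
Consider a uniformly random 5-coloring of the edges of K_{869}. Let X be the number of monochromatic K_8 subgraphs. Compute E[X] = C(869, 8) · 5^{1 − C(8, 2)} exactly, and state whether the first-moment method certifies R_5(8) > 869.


E[X] = C(869, 8) · 5^{1 − 28} = 7809152053901931612 · 5^{−27} = 7809152053901931612/7450580596923828125.
As a reduced fraction: E[X] = 7809152053901931612/7450580596923828125 ≈ 1.0481.
Is E[X] < 1? NO.
Since E[X] ≥ 1, the first-moment bound is inconclusive at n = 869; it does NOT by itself certify R_5(8) > 869.

E[X] = 7809152053901931612/7450580596923828125 ≈ 1.0481; E[X] ≥ 1; first-moment method inconclusive here.


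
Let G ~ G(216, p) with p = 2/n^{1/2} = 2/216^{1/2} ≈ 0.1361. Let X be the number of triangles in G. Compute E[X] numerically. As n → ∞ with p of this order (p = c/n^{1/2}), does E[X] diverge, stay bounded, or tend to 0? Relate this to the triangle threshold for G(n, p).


Number of potential triangles: C(216, 3) = 1656360.
Each occurs with probability p³ ≈ (0.1361)³ ≈ 2.520051e-03.
By linearity: E[X] = C(216, 3)·p³ ≈ 1656360 · 2.520051e-03 ≈ 4174.1120.
Since α = 1/2 < 1, p = c/n^{1/2} ≫ 1/n is above the triangle threshold p ~ 1/n. Asymptotically E[X] ~ (c³/6)·n^{3(1−α)} = (2³/6)·n^{1.5} → ∞; triangles are abundant w.h.p.

E[X] ≈ 4174.1120; in regime p = Θ(1/n^{1/2}) E[X] diverges (above the triangle threshold p ~ 1/n).


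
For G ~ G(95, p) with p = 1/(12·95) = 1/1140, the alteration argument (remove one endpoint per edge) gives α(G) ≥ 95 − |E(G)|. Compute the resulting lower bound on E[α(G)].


E[|E(G)|] = C(95, 2)·p = 4465 · (1/1140) = 47/12.
E[α(G)] ≥ n − E[|E(G)|] = 95 − 47/12 = 1093/12.
Numerically: ≈ 91.083.
(This is only a lower bound; the true E[α(G)] may be larger.)

E[α(G)] ≥ 1093/12 ≈ 91.083.


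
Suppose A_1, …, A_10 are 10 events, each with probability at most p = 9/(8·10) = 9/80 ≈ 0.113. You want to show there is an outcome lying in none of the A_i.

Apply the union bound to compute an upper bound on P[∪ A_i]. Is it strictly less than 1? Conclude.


Union bound: P[∪_{i=1}^{10} A_i] ≤ Σ_i P[A_i] ≤ 10·p = 10·(9/80) = 9/8.
Numerically: 9/8 ≈ 1.125.
Is 9/8 < 1? NO.
Since the bound 9/8 is ≥ 1, the union bound is uninformative here; it does NOT by itself certify existence.

10·p = 9/8 ≈ 1.125; existence NOT certified by the union bound.


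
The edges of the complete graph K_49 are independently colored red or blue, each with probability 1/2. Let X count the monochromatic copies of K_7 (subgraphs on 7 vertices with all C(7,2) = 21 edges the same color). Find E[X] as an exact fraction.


Let X = Σ_S X_S over the C(49, 7) = 85900584 subsets S of size 7, where X_S = 1 if the K_7 on S is monochromatic.
For a fixed S, the K_7 on S has C(7, 2) = 21 edges. P[all 21 edges red] = (1/2)^21, and likewise for blue, so P[monochromatic] = 2·(1/2)^21 = 2^{1 − 21} = 1/1048576.
By linearity: E[X] = C(49, 7) · 2^{1 − 21} = 85900584 · 1/1048576 = 10737573/131072.
Numerically: E[X] ≈ 81.921.

E[X] = C(49,7)·2^(1−C(7,2)) = 10737573/131072 ≈ 81.921.


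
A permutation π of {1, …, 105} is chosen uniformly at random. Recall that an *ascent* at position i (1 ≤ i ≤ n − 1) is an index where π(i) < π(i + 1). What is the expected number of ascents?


Write X = Σ X_I over i = 1, …, 104, with X_I the indicator of one ascent.
There are 104 indicators.
For each fixed i, the pair (π(i), π(i+1)) is a uniformly random ordered pair of distinct values from {1, …, 105}; by symmetry P[π(i) < π(i+1)] = 1/2.
By linearity: E[X] = 104 · (1/2) = (105 − 1) · (1/2) = 52 ≈ 52.000.

E[X] = 52 = 52.000.


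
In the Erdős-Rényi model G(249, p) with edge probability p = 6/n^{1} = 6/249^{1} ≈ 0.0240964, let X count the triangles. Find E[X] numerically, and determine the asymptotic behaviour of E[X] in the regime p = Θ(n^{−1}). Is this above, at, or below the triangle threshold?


Number of potential triangles: C(249, 3) = 2542124.
Each occurs with probability p³ ≈ (0.0240964)³ ≈ 1.39912240e-05.
By linearity: E[X] = C(249, 3)·p³ ≈ 2542124 · 1.39912240e-05 ≈ 35.567426.
Here α = 1, so p = 6/n is exactly at the triangle threshold p ~ 1/n. Asymptotically E[X] → c³/6 = 6³/6 = 36 ≈ 36.000000, a bounded constant. In this regime the triangle count is asymptotically Poisson(c³/6).

E[X] ≈ 35.567426; in regime p = Θ(1/n^{1}) E[X] stays bounded (at the triangle threshold p ~ 1/n).


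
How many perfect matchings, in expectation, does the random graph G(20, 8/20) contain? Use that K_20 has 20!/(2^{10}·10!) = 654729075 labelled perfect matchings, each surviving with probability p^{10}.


K_20 has 20!/(2^{10}·10!) = 654729075 labelled perfect matchings.
For each such perfect matching H, let X_H = 1 if all 10 edges of H are present in G. Then P[X_H = 1] = p^{10} = (2/5)^{10} = 1024/9765625.
By linearity of expectation: E[X] = Σ_H E[X_H] = 654729075 · p^{10} = 654729075 · 1024/9765625 = 26817702912/390625.
Numerically: E[X] ≈ 6.87e+04.

E[X] = 654729075 · (2/5)^{10} = 26817702912/390625 ≈ 6.87e+04.


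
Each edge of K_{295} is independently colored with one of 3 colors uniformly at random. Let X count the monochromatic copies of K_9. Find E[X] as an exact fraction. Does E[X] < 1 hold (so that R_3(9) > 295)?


E[X] = C(295, 9) · 3^{1 − 36} = 41221140106119260 · 3^{−35} = 41221140106119260/50031545098999707.
As a reduced fraction: E[X] = 41221140106119260/50031545098999707 ≈ 0.8239030.
Is E[X] < 1? YES.
Since E[X] < 1, there exists a 3-coloring of K_{295} with no monochromatic K_9; hence R_3(9) > 295.

E[X] = 41221140106119260/50031545098999707 ≈ 0.8239030; E[X] < 1, so R_3(9) > 295.


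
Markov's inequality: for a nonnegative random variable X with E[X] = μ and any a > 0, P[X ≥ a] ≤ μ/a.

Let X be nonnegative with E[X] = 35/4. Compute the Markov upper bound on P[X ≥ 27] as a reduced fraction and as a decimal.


μ = E[X] = 35/4, a = 27.
Markov: P[X ≥ 27] ≤ μ/a = (35/4)/27 = 35/108.
Numerically: ≈ 0.324074.
(Since a = 27 > μ = 8.750000, the bound 35/108 is < 1 and informative.)

P[X ≥ 27] ≤ 35/108 ≈ 0.324074.


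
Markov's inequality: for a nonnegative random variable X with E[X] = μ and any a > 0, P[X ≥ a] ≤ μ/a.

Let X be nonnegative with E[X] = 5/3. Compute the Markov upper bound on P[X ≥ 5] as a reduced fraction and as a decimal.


μ = E[X] = 5/3, a = 5.
Markov: P[X ≥ 5] ≤ μ/a = (5/3)/5 = 1/3.
Numerically: ≈ 0.33333.
(Since a = 5 > μ = 1.66667, the bound 1/3 is < 1 and informative.)

P[X ≥ 5] ≤ 1/3 ≈ 0.33333.


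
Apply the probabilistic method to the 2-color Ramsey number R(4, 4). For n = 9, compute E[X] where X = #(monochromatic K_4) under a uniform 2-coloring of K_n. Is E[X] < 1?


E[X] = C(9, 4) · 2^{1 − 6} = 126 · 2^{−5} = 126/32.
As a reduced fraction: E[X] = 63/16 ≈ 3.937500.
Is E[X] < 1? NO.
Since E[X] ≥ 1, the first-moment bound is inconclusive at n = 9; it does NOT by itself certify R(4, 4) > 9.

E[X] = 63/16 ≈ 3.937500; E[X] ≥ 1; first-moment method inconclusive here.


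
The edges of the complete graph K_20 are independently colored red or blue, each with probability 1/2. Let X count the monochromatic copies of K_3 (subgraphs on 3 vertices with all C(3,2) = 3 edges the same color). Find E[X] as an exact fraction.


Let X = Σ_S X_S over the C(20, 3) = 1140 subsets S of size 3, where X_S = 1 if the K_3 on S is monochromatic.
For a fixed S, the K_3 on S has C(3, 2) = 3 edges. P[all 3 edges red] = (1/2)^3, and likewise for blue, so P[monochromatic] = 2·(1/2)^3 = 2^{1 − 3} = 1/4.
By linearity: E[X] = C(20, 3) · 2^{1 − 3} = 1140 · 1/4 = 285.
Numerically: E[X] ≈ 285.0000.

E[X] = C(20,3)·2^(1−C(3,2)) = 285 ≈ 285.0000.


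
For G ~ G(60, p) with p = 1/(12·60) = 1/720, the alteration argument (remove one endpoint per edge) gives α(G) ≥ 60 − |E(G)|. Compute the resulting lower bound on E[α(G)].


E[|E(G)|] = C(60, 2)·p = 1770 · (1/720) = 59/24.
E[α(G)] ≥ n − E[|E(G)|] = 60 − 59/24 = 1381/24.
Numerically: ≈ 57.54167.
(This is only a lower bound; the true E[α(G)] may be larger.)

E[α(G)] ≥ 1381/24 ≈ 57.54167.


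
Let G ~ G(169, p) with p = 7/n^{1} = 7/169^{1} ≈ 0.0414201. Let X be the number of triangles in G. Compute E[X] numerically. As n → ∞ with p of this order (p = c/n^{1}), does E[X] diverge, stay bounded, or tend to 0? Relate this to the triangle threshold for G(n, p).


Number of potential triangles: C(169, 3) = 790244.
Each occurs with probability p³ ≈ (0.0414201)³ ≈ 7.10614404e-05.
By linearity: E[X] = C(169, 3)·p³ ≈ 790244 · 7.10614404e-05 ≈ 56.155877.
Here α = 1, so p = 7/n is exactly at the triangle threshold p ~ 1/n. Asymptotically E[X] → c³/6 = 7³/6 = 343/6 ≈ 57.166667, a bounded constant. In this regime the triangle count is asymptotically Poisson(c³/6).

E[X] ≈ 56.155877; in regime p = Θ(1/n^{1}) E[X] stays bounded (at the triangle threshold p ~ 1/n).


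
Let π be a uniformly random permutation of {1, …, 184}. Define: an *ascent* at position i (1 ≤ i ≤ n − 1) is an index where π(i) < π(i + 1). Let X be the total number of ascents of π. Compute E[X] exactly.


Write X = Σ X_I over i = 1, …, 183, with X_I the indicator of one ascent.
There are 183 indicators.
For each fixed i, the pair (π(i), π(i+1)) is a uniformly random ordered pair of distinct values from {1, …, 184}; by symmetry P[π(i) < π(i+1)] = 1/2.
By linearity: E[X] = 183 · (1/2) = (184 − 1) · (1/2) = 183/2 ≈ 91.500000.

E[X] = 183/2 = 91.500000.


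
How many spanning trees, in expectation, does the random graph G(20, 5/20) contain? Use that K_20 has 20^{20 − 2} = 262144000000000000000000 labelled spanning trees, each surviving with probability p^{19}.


K_20 has 20^{20 − 2} = 262144000000000000000000 labelled spanning trees.
For each such spanning tree H, let X_H = 1 if all 19 edges of H are present in G. Then P[X_H = 1] = p^{19} = (1/4)^{19} = 1/274877906944.
By linearity of expectation: E[X] = Σ_H E[X_H] = 262144000000000000000000 · p^{19} = 262144000000000000000000 · 1/274877906944 = 3814697265625/4.
Numerically: E[X] ≈ 9.54e+11.

E[X] = 262144000000000000000000 · (1/4)^{19} = 3814697265625/4 ≈ 9.54e+11.


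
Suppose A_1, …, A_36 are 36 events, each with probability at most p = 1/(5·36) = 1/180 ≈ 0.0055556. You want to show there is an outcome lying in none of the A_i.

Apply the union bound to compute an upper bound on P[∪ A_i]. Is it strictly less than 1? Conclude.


Union bound: P[∪_{i=1}^{36} A_i] ≤ Σ_i P[A_i] ≤ 36·p = 36·(1/180) = 1/5.
Numerically: 1/5 ≈ 0.2000000.
Is 1/5 < 1? YES.
Since P[∪ A_i] ≤ 1/5 < 1, the complement has P[∩ A_i^c] ≥ 1 − 1/5 = 4/5 > 0, so some outcome avoids every A_i.

36·p = 1/5 ≈ 0.2000000; existence CERTIFIED by the union bound.


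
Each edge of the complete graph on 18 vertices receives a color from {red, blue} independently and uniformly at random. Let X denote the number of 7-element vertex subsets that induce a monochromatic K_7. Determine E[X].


Let X = Σ_S X_S over the C(18, 7) = 31824 subsets S of size 7, where X_S = 1 if the K_7 on S is monochromatic.
For a fixed S, the K_7 on S has C(7, 2) = 21 edges. P[all 21 edges red] = (1/2)^21, and likewise for blue, so P[monochromatic] = 2·(1/2)^21 = 2^{1 − 21} = 1/1048576.
Summing: E[X] = C(18, 7) · 2^{1 − 21} = 31824 · 1/1048576 = 1989/65536.
Numerically: E[X] ≈ 0.0303.

E[X] = C(18,7)·2^(1−C(7,2)) = 1989/65536 ≈ 0.0303.


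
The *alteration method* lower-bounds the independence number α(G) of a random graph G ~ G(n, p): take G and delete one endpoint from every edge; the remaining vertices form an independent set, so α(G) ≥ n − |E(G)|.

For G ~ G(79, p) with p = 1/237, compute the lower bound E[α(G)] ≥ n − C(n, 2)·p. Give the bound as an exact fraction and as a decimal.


E[|E(G)|] = C(79, 2)·p = 3081 · (1/237) = 13.
E[α(G)] ≥ n − E[|E(G)|] = 79 − 13 = 66.
Numerically: ≈ 66.000.
(This is only a lower bound; the true E[α(G)] may be larger.)

E[α(G)] ≥ 66 ≈ 66.000.


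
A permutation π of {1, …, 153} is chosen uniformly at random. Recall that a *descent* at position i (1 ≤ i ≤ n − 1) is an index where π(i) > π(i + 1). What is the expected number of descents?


Write X = Σ X_I over i = 1, …, 152, with X_I the indicator of one descent.
There are 152 indicators.
For each fixed i, the pair (π(i), π(i+1)) is a uniformly random ordered pair of distinct values from {1, …, 153}; by symmetry P[π(i) > π(i+1)] = 1/2.
By linearity: E[X] = 152 · (1/2) = (153 − 1) · (1/2) = 76 ≈ 76.0000.

E[X] = 76 = 76.0000.


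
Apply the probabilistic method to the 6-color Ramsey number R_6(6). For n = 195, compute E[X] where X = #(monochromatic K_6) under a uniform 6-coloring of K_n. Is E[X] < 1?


E[X] = C(195, 6) · 6^{1 − 15} = 70656049360 · 6^{−14} = 70656049360/78364164096.
As a reduced fraction: E[X] = 4416003085/4897760256 ≈ 0.901637.
Is E[X] < 1? YES.
Since E[X] < 1, there exists a 6-coloring of K_{195} with no monochromatic K_6; hence R_6(6) > 195.

E[X] = 4416003085/4897760256 ≈ 0.901637; E[X] < 1, so R_6(6) > 195.


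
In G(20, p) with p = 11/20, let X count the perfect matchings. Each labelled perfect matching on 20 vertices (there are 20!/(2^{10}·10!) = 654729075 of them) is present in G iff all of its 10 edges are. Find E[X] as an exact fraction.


K_20 has 20!/(2^{10}·10!) = 654729075 labelled perfect matchings.
For each such perfect matching H, let X_H = 1 if all 10 edges of H are present in G. Then P[X_H = 1] = p^{10} = (11/20)^{10} = 25937424601/10240000000000.
By linearity: E[X] = Σ_H E[X_H] = 654729075 · p^{10} = 654729075 · 25937424601/10240000000000 = 679279440675798963/409600000000.
Numerically: E[X] ≈ 1.6584e+06.

E[X] = 654729075 · (11/20)^{10} = 679279440675798963/409600000000 ≈ 1.6584e+06.


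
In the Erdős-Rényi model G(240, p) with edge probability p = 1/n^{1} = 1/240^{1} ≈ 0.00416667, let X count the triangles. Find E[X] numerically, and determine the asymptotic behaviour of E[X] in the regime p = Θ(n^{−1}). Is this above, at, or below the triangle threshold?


Number of potential triangles: C(240, 3) = 2275280.
Each occurs with probability p³ ≈ (0.00416667)³ ≈ 7.23379630e-08.
By linearity: E[X] = C(240, 3)·p³ ≈ 2275280 · 7.23379630e-08 ≈ 0.164589.
Here α = 1, so p = 1/n is exactly at the triangle threshold p ~ 1/n. Asymptotically E[X] → c³/6 = 1³/6 = 1/6 ≈ 0.166667, a bounded constant. In this regime the triangle count is asymptotically Poisson(c³/6).

E[X] ≈ 0.164589; in regime p = Θ(1/n^{1}) E[X] stays bounded (at the triangle threshold p ~ 1/n).


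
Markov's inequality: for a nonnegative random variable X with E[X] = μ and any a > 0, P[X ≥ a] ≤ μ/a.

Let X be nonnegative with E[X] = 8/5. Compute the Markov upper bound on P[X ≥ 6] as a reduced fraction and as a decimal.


μ = E[X] = 8/5, a = 6.
Markov: P[X ≥ 6] ≤ μ/a = (8/5)/6 = 4/15.
Numerically: ≈ 0.2667.
(Since a = 6 > μ = 1.6000, the bound 4/15 is < 1 and informative.)

P[X ≥ 6] ≤ 4/15 ≈ 0.2667.


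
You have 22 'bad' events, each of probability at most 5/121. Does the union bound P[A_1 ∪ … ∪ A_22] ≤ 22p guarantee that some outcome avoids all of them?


Union bound: P[∪_{i=1}^{22} A_i] ≤ Σ_i P[A_i] ≤ 22·p = 22·(5/121) = 10/11.
Numerically: 10/11 ≈ 0.90909.
Is 10/11 < 1? YES.
Since P[∪ A_i] ≤ 10/11 < 1, the complement has P[∩ A_i^c] ≥ 1 − 10/11 = 1/11 > 0, so some outcome avoids every A_i.

22·p = 10/11 ≈ 0.90909; existence CERTIFIED by the union bound.


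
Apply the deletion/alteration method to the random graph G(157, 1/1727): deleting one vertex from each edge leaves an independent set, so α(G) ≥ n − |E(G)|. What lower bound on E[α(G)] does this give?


E[|E(G)|] = C(157, 2)·p = 12246 · (1/1727) = 78/11.
E[α(G)] ≥ n − E[|E(G)|] = 157 − 78/11 = 1649/11.
Numerically: ≈ 149.9091.
(This is only a lower bound; the true E[α(G)] may be larger.)

E[α(G)] ≥ 1649/11 ≈ 149.9091.


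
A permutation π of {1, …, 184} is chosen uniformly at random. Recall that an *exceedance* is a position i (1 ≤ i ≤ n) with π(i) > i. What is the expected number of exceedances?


Write X = Σ_{i=1}^{184} X_i, where X_i = 1_{π(i) > i}.
For each fixed i, π(i) is uniform over {1, …, 184} (marginal of a uniform permutation), so P[π(i) > i] = (n − i)/n. Summing: Σ_{i=1}^{184} (n − i)/n = (0 + 1 + … + 183)/184 = 184(184 − 1)/(2·184) = (184 − 1)/2.
Hence E[X] = Σ_{i=1}^{184} (184 − i)/184 = 183/2 ≈ 91.5000.

E[X] = 183/2 = 91.5000.


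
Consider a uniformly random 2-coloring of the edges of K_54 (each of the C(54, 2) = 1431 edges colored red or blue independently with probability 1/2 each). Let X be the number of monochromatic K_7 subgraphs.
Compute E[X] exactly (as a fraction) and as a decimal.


Let X = Σ_S X_S over the C(54, 7) = 177100560 subsets S of size 7, where X_S = 1 if the K_7 on S is monochromatic.
For a fixed S, the K_7 on S has C(7, 2) = 21 edges. P[all 21 edges red] = (1/2)^21, and likewise for blue, so P[monochromatic] = 2·(1/2)^21 = 2^{1 − 21} = 1/1048576.
Summing: E[X] = C(54, 7) · 2^{1 − 21} = 177100560 · 1/1048576 = 11068785/65536.
Numerically: E[X] ≈ 168.896255.

E[X] = C(54,7)·2^(1−C(7,2)) = 11068785/65536 ≈ 168.896255.


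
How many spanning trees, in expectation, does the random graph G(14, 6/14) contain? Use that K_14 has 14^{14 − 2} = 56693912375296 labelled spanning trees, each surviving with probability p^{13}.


K_14 has 14^{14 − 2} = 56693912375296 labelled spanning trees.
For each such spanning tree H, let X_H = 1 if all 13 edges of H are present in G. Then P[X_H = 1] = p^{13} = (3/7)^{13} = 1594323/96889010407.
By linearity: E[X] = Σ_H E[X_H] = 56693912375296 · p^{13} = 56693912375296 · 1594323/96889010407 = 6530347008/7.
Numerically: E[X] ≈ 9.329e+08.

E[X] = 56693912375296 · (3/7)^{13} = 6530347008/7 ≈ 9.329e+08.


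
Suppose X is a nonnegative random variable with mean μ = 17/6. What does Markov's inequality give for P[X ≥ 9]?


μ = E[X] = 17/6, a = 9.
Markov: P[X ≥ 9] ≤ μ/a = (17/6)/9 = 17/54.
Numerically: ≈ 0.31481.
(Since a = 9 > μ = 2.83333, the bound 17/54 is < 1 and informative.)

P[X ≥ 9] ≤ 17/54 ≈ 0.31481.


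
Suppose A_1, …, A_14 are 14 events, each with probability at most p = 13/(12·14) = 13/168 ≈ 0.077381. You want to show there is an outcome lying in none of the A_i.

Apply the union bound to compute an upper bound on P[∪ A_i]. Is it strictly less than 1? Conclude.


Union bound: P[∪_{i=1}^{14} A_i] ≤ Σ_i P[A_i] ≤ 14·p = 14·(13/168) = 13/12.
Numerically: 13/12 ≈ 1.083333.
Is 13/12 < 1? NO.
Since the bound 13/12 is ≥ 1, the union bound is uninformative here; it does NOT by itself certify existence.

14·p = 13/12 ≈ 1.083333; existence NOT certified by the union bound.


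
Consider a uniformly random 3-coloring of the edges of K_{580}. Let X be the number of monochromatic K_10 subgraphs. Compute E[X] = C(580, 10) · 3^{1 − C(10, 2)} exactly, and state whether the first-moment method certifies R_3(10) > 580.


E[X] = C(580, 10) · 3^{1 − 45} = 1098085496704252547920 · 3^{−44} = 1098085496704252547920/984770902183611232881.
As a reduced fraction: E[X] = 1098085496704252547920/984770902183611232881 ≈ 1.11507.
Is E[X] < 1? NO.
Since E[X] ≥ 1, the first-moment bound is inconclusive at n = 580; it does NOT by itself certify R_3(10) > 580.

E[X] = 1098085496704252547920/984770902183611232881 ≈ 1.11507; E[X] ≥ 1; first-moment method inconclusive here.


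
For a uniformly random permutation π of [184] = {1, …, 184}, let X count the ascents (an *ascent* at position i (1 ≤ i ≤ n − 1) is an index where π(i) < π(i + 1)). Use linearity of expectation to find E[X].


Write X = Σ X_I over i = 1, …, 183, with X_I the indicator of one ascent.
There are 183 indicators.
For each fixed i, the pair (π(i), π(i+1)) is a uniformly random ordered pair of distinct values from {1, …, 184}; by symmetry P[π(i) < π(i+1)] = 1/2.
By linearity: E[X] = 183 · (1/2) = (184 − 1) · (1/2) = 183/2 ≈ 91.500.

E[X] = 183/2 = 91.500.


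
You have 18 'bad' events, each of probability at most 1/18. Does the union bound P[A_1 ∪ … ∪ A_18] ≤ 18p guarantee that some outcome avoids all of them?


Union bound: P[∪_{i=1}^{18} A_i] ≤ Σ_i P[A_i] ≤ 18·p = 18·(1/18) = 1.
Numerically: 1 ≈ 1.00000.
Is 1 < 1? NO.
Since the bound 1 is ≥ 1, the union bound is uninformative here; it does NOT by itself certify existence.

18·p = 1 ≈ 1.00000; existence NOT certified by the union bound.


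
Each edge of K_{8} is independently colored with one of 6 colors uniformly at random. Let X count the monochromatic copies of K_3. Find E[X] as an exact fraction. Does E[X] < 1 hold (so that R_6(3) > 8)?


E[X] = C(8, 3) · 6^{1 − 3} = 56 · 6^{−2} = 56/36.
As a reduced fraction: E[X] = 14/9 ≈ 1.5555556.
Is E[X] < 1? NO.
Since E[X] ≥ 1, the first-moment bound is inconclusive at n = 8; it does NOT by itself certify R_6(3) > 8.

E[X] = 14/9 ≈ 1.5555556; E[X] ≥ 1; first-moment method inconclusive here.


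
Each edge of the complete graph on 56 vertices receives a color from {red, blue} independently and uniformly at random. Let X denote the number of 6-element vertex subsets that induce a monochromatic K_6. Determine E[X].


Let X = Σ_S X_S over the C(56, 6) = 32468436 subsets S of size 6, where X_S = 1 if the K_6 on S is monochromatic.
For a fixed S, the K_6 on S has C(6, 2) = 15 edges. P[all 15 edges red] = (1/2)^15, and likewise for blue, so P[monochromatic] = 2·(1/2)^15 = 2^{1 − 15} = 1/16384.
Summing: E[X] = C(56, 6) · 2^{1 − 15} = 32468436 · 1/16384 = 8117109/4096.
Numerically: E[X] ≈ 1981.7161.

E[X] = C(56,6)·2^(1−C(6,2)) = 8117109/4096 ≈ 1981.7161.


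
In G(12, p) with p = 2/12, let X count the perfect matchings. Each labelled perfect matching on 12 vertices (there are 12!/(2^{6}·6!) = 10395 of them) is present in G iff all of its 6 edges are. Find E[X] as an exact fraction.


K_12 has 12!/(2^{6}·6!) = 10395 labelled perfect matchings.
For each such perfect matching H, let X_H = 1 if all 6 edges of H are present in G. Then P[X_H = 1] = p^{6} = (1/6)^{6} = 1/46656.
By linearity: E[X] = Σ_H E[X_H] = 10395 · p^{6} = 10395 · 1/46656 = 385/1728.
Numerically: E[X] ≈ 0.2228.

E[X] = 10395 · (1/6)^{6} = 385/1728 ≈ 0.2228.


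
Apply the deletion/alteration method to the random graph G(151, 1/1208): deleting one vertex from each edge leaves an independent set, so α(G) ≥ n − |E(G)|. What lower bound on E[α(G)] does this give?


E[|E(G)|] = C(151, 2)·p = 11325 · (1/1208) = 75/8.
E[α(G)] ≥ n − E[|E(G)|] = 151 − 75/8 = 1133/8.
Numerically: ≈ 141.625000.
(This is only a lower bound; the true E[α(G)] may be larger.)

E[α(G)] ≥ 1133/8 ≈ 141.625000.


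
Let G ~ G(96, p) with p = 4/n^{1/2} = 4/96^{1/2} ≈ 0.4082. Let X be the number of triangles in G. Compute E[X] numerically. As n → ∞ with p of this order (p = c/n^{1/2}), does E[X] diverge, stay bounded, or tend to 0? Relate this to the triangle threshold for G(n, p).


Number of potential triangles: C(96, 3) = 142880.
Each occurs with probability p³ ≈ (0.4082)³ ≈ 6.804138e-02.
By linearity: E[X] = C(96, 3)·p³ ≈ 142880 · 6.804138e-02 ≈ 9721.7526.
Since α = 1/2 < 1, p = c/n^{1/2} ≫ 1/n is above the triangle threshold p ~ 1/n. Asymptotically E[X] ~ (c³/6)·n^{3(1−α)} = (4³/6)·n^{1.5} → ∞; triangles are abundant w.h.p.

E[X] ≈ 9721.7526; in regime p = Θ(1/n^{1/2}) E[X] diverges (above the triangle threshold p ~ 1/n).


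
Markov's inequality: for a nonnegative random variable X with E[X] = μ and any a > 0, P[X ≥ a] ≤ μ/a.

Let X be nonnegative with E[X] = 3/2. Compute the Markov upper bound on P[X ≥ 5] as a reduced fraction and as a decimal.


μ = E[X] = 3/2, a = 5.
Markov: P[X ≥ 5] ≤ μ/a = (3/2)/5 = 3/10.
Numerically: ≈ 0.30000.
(Since a = 5 > μ = 1.50000, the bound 3/10 is < 1 and informative.)

P[X ≥ 5] ≤ 3/10 ≈ 0.30000.


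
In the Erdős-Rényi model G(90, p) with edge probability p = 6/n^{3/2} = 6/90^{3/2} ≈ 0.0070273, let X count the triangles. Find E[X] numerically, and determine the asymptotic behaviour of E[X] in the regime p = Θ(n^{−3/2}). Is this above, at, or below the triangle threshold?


Number of potential triangles: C(90, 3) = 117480.
Each occurs with probability p³ ≈ (0.0070273)³ ≈ 3.4702636e-07.
By linearity: E[X] = C(90, 3)·p³ ≈ 117480 · 3.4702636e-07 ≈ 0.04077.
Since α = 3/2 > 1, p = c/n^{3/2} = o(1/n) is below the triangle threshold p ~ 1/n. Asymptotically E[X] ~ (c³/6)·n^{3(1−α)} = (6³/6)·n^{-1.5} → 0, so by Markov's inequality G has no triangles w.h.p.

E[X] ≈ 0.04077; in regime p = Θ(1/n^{3/2}) E[X] tends to 0 (below the triangle threshold p ~ 1/n).


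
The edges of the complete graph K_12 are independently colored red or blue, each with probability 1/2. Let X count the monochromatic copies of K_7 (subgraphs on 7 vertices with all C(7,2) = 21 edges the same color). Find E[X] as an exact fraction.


Let X = Σ_S X_S over the C(12, 7) = 792 subsets S of size 7, where X_S = 1 if the K_7 on S is monochromatic.
For a fixed S, the K_7 on S has C(7, 2) = 21 edges. P[all 21 edges red] = (1/2)^21, and likewise for blue, so P[monochromatic] = 2·(1/2)^21 = 2^{1 − 21} = 1/1048576.
By linearity of expectation: E[X] = C(12, 7) · 2^{1 − 21} = 792 · 1/1048576 = 99/131072.
Numerically: E[X] ≈ 0.0008.

E[X] = C(12,7)·2^(1−C(7,2)) = 99/131072 ≈ 0.0008.


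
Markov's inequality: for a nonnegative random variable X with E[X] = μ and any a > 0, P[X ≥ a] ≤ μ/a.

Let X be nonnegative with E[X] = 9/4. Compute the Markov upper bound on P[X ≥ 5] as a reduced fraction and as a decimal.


μ = E[X] = 9/4, a = 5.
Markov: P[X ≥ 5] ≤ μ/a = (9/4)/5 = 9/20.
Numerically: ≈ 0.45000.
(Since a = 5 > μ = 2.25000, the bound 9/20 is < 1 and informative.)

P[X ≥ 5] ≤ 9/20 ≈ 0.45000.
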